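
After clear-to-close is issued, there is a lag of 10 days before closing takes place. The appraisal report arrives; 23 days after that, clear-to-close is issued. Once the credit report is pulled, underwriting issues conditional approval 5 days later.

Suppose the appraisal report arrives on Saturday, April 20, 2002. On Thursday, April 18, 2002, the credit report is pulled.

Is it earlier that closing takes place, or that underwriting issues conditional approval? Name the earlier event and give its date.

The appraisal report arrives: Apr 20, 2002.
Clear-to-close is issued: Apr 20, 2002 + 23 days = May 13, 2002.
Closing takes place: May 13, 2002 + 10 days = May 23, 2002.
The credit report is pulled: Apr 18, 2002.
Underwriting issues conditional approval: Apr 18, 2002 + 5 days = Apr 23, 2002.
Comparing: closing takes place on May 23, 2002 vs underwriting issues conditional approval on Apr 23, 2002. Earlier: underwriting issues conditional approval.

Underwriting issues conditional approval — Tuesday, April 23, 2002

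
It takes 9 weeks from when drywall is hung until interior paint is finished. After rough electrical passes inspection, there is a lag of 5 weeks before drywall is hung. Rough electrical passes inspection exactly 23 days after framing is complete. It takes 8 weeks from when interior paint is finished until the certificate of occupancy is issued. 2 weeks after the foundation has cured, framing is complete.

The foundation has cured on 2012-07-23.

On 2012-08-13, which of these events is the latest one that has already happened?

Framing is complete

The foundation has cured: Jul 23, 2012.
Framing is complete: Jul 23, 2012 + 2 weeks = Aug 6, 2012.
Rough electrical passes inspection: Aug 6, 2012 + 23 days = Aug 29, 2012.
Drywall is hung: Aug 29, 2012 + 5 weeks = Oct 3, 2012.
Interior paint is finished: Oct 3, 2012 + 9 weeks = Dec 5, 2012.
The certificate of occupancy is issued: Dec 5, 2012 + 8 weeks = Jan 30, 2013.
Aug 13, 2012 falls between when framing is complete (Aug 6, 2012) and when rough electrical passes inspection (Aug 29, 2012).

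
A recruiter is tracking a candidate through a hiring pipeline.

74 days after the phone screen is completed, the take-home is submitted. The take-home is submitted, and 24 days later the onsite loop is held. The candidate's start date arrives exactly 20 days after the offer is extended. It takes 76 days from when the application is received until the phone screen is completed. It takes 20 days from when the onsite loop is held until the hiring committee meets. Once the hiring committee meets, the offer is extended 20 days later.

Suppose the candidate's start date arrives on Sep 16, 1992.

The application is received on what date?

The candidate's start date arrives: Sep 16, 1992.
The offer is extended: Sep 16, 1992 − 20 days = Aug 27, 1992.
The hiring committee meets: Aug 27, 1992 − 20 days = Aug 7, 1992.
The onsite loop is held: Aug 7, 1992 − 20 days = Jul 18, 1992.
The take-home is submitted: Jul 18, 1992 − 24 days = Jun 24, 1992.
The phone screen is completed: Jun 24, 1992 − 74 days = Apr 11, 1992.
The application is received: Apr 11, 1992 − 76 days = Jan 26, 1992.

Jan 26, 1992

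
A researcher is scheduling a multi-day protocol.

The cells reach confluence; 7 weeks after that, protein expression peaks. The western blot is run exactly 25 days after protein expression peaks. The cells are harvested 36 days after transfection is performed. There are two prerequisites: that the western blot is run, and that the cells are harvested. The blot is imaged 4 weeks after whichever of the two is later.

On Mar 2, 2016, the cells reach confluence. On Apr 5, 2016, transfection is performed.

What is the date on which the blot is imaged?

The cells reach confluence: Mar 2, 2016.
Protein expression peaks: Mar 2, 2016 + 7 weeks = Apr 20, 2016.
The western blot is run: Apr 20, 2016 + 25 days = May 15, 2016.
Transfection is performed: Apr 5, 2016.
The cells are harvested: Apr 5, 2016 + 36 days = May 11, 2016.
Both prerequisites met — the western blot is run (May 15, 2016), the cells are harvested (May 11, 2016); the later is May 15, 2016.
The blot is imaged: May 15, 2016 + 4 weeks = Jun 12, 2016.

Jun 12, 2016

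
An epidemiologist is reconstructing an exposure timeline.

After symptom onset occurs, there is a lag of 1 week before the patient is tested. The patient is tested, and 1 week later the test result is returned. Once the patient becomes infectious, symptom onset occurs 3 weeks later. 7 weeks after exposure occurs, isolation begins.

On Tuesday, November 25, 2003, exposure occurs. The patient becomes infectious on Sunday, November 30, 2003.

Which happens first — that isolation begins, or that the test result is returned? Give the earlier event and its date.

The test result is returned — Sunday, January 4, 2004

Exposure occurs: Nov 25, 2003.
Isolation begins: Nov 25, 2003 + 7 weeks = Jan 13, 2004.
The patient becomes infectious: Nov 30, 2003.
Symptom onset occurs: Nov 30, 2003 + 3 weeks = Dec 21, 2003.
The patient is tested: Dec 21, 2003 + 1 week = Dec 28, 2003.
The test result is returned: Dec 28, 2003 + 1 week = Jan 4, 2004.
Comparing: isolation begins on Jan 13, 2004 vs the test result is returned on Jan 4, 2004. Earlier: the test result is returned.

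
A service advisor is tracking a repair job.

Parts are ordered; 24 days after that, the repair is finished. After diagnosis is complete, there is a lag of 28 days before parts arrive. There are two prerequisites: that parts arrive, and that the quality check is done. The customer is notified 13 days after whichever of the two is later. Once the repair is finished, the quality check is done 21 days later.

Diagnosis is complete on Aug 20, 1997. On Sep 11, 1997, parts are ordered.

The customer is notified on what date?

Nov 8, 1997

Diagnosis is complete: Aug 20, 1997.
Parts arrive: Aug 20, 1997 + 28 days = Sep 17, 1997.
Parts are ordered: Sep 11, 1997.
The repair is finished: Sep 11, 1997 + 24 days = Oct 5, 1997.
The quality check is done: Oct 5, 1997 + 21 days = Oct 26, 1997.
Both prerequisites met — parts arrive (Sep 17, 1997), the quality check is done (Oct 26, 1997); the later is Oct 26, 1997.
The customer is notified: Oct 26, 1997 + 13 days = Nov 8, 1997.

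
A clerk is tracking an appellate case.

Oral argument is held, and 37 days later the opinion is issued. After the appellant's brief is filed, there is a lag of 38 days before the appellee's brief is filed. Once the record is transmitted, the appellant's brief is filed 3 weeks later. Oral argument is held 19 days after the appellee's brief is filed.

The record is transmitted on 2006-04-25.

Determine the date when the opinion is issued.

The record is transmitted: Apr 25, 2006.
The appellant's brief is filed: Apr 25, 2006 + 3 weeks = May 16, 2006.
The appellee's brief is filed: May 16, 2006 + 38 days = Jun 23, 2006.
Oral argument is held: Jun 23, 2006 + 19 days = Jul 12, 2006.
The opinion is issued: Jul 12, 2006 + 37 days = Aug 18, 2006.

2006-08-18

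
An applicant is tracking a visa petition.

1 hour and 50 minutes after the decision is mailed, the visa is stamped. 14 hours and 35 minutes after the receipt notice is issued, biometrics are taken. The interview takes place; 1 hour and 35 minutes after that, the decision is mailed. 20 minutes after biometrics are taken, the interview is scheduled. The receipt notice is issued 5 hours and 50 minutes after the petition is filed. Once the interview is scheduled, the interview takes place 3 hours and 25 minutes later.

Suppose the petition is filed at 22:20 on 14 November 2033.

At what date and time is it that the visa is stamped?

The petition is filed: 22:20 Nov 14, 2033.
The receipt notice is issued: 22:20 Nov 14, 2033 + 5h50m = 04:10 Nov 15, 2033.
Biometrics are taken: 04:10 Nov 15, 2033 + 14h35m = 18:45 Nov 15, 2033.
The interview is scheduled: 18:45 Nov 15, 2033 + 20m = 19:05 Nov 15, 2033.
The interview takes place: 19:05 Nov 15, 2033 + 3h25m = 22:30 Nov 15, 2033.
The decision is mailed: 22:30 Nov 15, 2033 + 1h35m = 00:05 Nov 16, 2033.
The visa is stamped: 00:05 Nov 16, 2033 + 1h50m = 01:55 Nov 16, 2033.

01:55 on 16 November 2033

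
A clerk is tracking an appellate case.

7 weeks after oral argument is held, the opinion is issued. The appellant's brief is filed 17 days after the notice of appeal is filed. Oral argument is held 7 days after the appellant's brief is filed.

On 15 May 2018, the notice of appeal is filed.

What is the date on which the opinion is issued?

27 July 2018

The notice of appeal is filed: May 15, 2018.
The appellant's brief is filed: May 15, 2018 + 17 days = Jun 1, 2018.
Oral argument is held: Jun 1, 2018 + 7 days = Jun 8, 2018.
The opinion is issued: Jun 8, 2018 + 7 weeks = Jul 27, 2018.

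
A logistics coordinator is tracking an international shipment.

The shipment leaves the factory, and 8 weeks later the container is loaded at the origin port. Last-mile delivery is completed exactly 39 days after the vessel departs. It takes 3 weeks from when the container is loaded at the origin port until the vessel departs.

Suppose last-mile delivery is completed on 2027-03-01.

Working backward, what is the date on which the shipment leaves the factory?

2026-11-05

Last-mile delivery is completed: Mar 1, 2027.
The vessel departs: Mar 1, 2027 − 39 days = Jan 21, 2027.
The container is loaded at the origin port: Jan 21, 2027 − 3 weeks = Dec 31, 2026.
The shipment leaves the factory: Dec 31, 2026 − 8 weeks = Nov 5, 2026.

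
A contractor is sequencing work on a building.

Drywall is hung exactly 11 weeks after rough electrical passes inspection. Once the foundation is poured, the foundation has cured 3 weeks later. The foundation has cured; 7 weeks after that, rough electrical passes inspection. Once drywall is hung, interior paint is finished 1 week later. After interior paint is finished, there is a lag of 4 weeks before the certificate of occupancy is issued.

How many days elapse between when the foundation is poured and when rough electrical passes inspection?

Causal path: the foundation is poured → the foundation has cured → rough electrical passes inspection.
Total delay along the path: 3 + 7 weeks = 10 weeks = 70 days.

70 days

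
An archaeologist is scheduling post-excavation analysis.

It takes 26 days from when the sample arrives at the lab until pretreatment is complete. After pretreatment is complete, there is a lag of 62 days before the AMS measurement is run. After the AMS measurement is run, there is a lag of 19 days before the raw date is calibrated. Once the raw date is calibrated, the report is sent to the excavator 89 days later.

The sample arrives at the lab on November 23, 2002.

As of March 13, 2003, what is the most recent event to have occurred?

The sample arrives at the lab: Nov 23, 2002.
Pretreatment is complete: Nov 23, 2002 + 26 days = Dec 19, 2002.
The AMS measurement is run: Dec 19, 2002 + 62 days = Feb 19, 2003.
The raw date is calibrated: Feb 19, 2003 + 19 days = Mar 10, 2003.
The report is sent to the excavator: Mar 10, 2003 + 89 days = Jun 7, 2003.
Mar 13, 2003 falls between when the raw date is calibrated (Mar 10, 2003) and when the report is sent to the excavator (Jun 7, 2003).

The raw date is calibrated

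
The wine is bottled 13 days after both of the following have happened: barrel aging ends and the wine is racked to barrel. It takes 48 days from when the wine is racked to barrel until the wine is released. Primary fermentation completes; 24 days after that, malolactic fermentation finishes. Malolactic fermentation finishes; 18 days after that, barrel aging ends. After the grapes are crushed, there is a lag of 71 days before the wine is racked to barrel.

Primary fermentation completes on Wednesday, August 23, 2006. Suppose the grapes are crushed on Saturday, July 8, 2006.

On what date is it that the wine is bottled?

Tuesday, October 17, 2006

Primary fermentation completes: Aug 23, 2006.
Malolactic fermentation finishes: Aug 23, 2006 + 24 days = Sep 16, 2006.
Barrel aging ends: Sep 16, 2006 + 18 days = Oct 4, 2006.
The grapes are crushed: Jul 8, 2006.
The wine is racked to barrel: Jul 8, 2006 + 71 days = Sep 17, 2006.
Both prerequisites met — barrel aging ends (Oct 4, 2006), the wine is racked to barrel (Sep 17, 2006); the later is Oct 4, 2006.
The wine is bottled: Oct 4, 2006 + 13 days = Oct 17, 2006.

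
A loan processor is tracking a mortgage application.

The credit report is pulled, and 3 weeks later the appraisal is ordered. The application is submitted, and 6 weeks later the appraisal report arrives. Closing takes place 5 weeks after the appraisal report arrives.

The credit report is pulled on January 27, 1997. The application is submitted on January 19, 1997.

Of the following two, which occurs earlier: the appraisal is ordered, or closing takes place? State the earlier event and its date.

The appraisal is ordered — February 17, 1997

The credit report is pulled: Jan 27, 1997.
The appraisal is ordered: Jan 27, 1997 + 3 weeks = Feb 17, 1997.
The application is submitted: Jan 19, 1997.
The appraisal report arrives: Jan 19, 1997 + 6 weeks = Mar 2, 1997.
Closing takes place: Mar 2, 1997 + 5 weeks = Apr 6, 1997.
Comparing: the appraisal is ordered on Feb 17, 1997 vs closing takes place on Apr 6, 1997. Earlier: the appraisal is ordered.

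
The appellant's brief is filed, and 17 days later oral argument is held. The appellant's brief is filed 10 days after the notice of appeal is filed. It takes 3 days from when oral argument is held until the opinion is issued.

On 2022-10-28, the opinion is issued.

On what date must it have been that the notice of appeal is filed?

2022-09-28

The opinion is issued: Oct 28, 2022.
Oral argument is held: Oct 28, 2022 − 3 days = Oct 25, 2022.
The appellant's brief is filed: Oct 25, 2022 − 17 days = Oct 8, 2022.
The notice of appeal is filed: Oct 8, 2022 − 10 days = Sep 28, 2022.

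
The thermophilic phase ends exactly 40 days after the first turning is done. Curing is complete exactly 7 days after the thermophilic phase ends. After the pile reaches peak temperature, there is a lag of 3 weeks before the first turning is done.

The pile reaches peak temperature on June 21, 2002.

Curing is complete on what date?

August 28, 2002

The pile reaches peak temperature: Jun 21, 2002.
The first turning is done: Jun 21, 2002 + 3 weeks = Jul 12, 2002.
The thermophilic phase ends: Jul 12, 2002 + 40 days = Aug 21, 2002.
Curing is complete: Aug 21, 2002 + 7 days = Aug 28, 2002.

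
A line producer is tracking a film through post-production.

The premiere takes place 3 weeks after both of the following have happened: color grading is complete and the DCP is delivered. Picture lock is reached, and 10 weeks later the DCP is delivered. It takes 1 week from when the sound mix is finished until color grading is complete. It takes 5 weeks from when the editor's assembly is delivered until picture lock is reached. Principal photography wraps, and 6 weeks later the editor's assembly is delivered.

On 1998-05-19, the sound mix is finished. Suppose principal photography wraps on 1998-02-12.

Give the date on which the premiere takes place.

1998-07-30

The sound mix is finished: May 19, 1998.
Color grading is complete: May 19, 1998 + 1 week = May 26, 1998.
Principal photography wraps: Feb 12, 1998.
The editor's assembly is delivered: Feb 12, 1998 + 6 weeks = Mar 26, 1998.
Picture lock is reached: Mar 26, 1998 + 5 weeks = Apr 30, 1998.
The DCP is delivered: Apr 30, 1998 + 10 weeks = Jul 9, 1998.
Both prerequisites met — color grading is complete (May 26, 1998), the DCP is delivered (Jul 9, 1998); the later is Jul 9, 1998.
The premiere takes place: Jul 9, 1998 + 3 weeks = Jul 30, 1998.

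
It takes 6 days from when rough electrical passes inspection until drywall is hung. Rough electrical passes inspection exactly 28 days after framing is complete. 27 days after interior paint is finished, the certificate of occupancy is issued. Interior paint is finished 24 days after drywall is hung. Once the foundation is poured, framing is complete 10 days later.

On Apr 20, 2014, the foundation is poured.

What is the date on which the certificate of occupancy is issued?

Jul 24, 2014

The foundation is poured: Apr 20, 2014.
Framing is complete: Apr 20, 2014 + 10 days = Apr 30, 2014.
Rough electrical passes inspection: Apr 30, 2014 + 28 days = May 28, 2014.
Drywall is hung: May 28, 2014 + 6 days = Jun 3, 2014.
Interior paint is finished: Jun 3, 2014 + 24 days = Jun 27, 2014.
The certificate of occupancy is issued: Jun 27, 2014 + 27 days = Jul 24, 2014.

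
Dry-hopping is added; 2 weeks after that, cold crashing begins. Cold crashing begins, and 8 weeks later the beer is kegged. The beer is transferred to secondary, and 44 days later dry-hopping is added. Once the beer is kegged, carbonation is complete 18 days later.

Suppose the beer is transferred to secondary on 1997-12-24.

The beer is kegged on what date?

1998-04-17

The beer is transferred to secondary: Dec 24, 1997.
Dry-hopping is added: Dec 24, 1997 + 44 days = Feb 6, 1998.
Cold crashing begins: Feb 6, 1998 + 2 weeks = Feb 20, 1998.
The beer is kegged: Feb 20, 1998 + 8 weeks = Apr 17, 1998.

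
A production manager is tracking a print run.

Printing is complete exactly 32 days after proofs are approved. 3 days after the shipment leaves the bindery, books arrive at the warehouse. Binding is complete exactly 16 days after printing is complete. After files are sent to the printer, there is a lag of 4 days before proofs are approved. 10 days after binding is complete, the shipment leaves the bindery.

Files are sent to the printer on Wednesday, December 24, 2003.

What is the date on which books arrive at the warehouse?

Files are sent to the printer: Dec 24, 2003.
Proofs are approved: Dec 24, 2003 + 4 days = Dec 28, 2003.
Printing is complete: Dec 28, 2003 + 32 days = Jan 29, 2004.
Binding is complete: Jan 29, 2004 + 16 days = Feb 14, 2004.
The shipment leaves the bindery: Feb 14, 2004 + 10 days = Feb 24, 2004.
Books arrive at the warehouse: Feb 24, 2004 + 3 days = Feb 27, 2004.

Friday, February 27, 2004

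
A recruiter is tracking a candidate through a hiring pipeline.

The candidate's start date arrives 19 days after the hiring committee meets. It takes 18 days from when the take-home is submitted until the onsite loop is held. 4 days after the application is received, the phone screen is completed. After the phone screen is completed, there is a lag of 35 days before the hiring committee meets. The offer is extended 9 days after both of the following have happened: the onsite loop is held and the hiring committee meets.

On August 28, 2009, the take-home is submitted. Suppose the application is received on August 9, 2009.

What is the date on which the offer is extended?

September 26, 2009

The take-home is submitted: Aug 28, 2009.
The onsite loop is held: Aug 28, 2009 + 18 days = Sep 15, 2009.
The application is received: Aug 9, 2009.
The phone screen is completed: Aug 9, 2009 + 4 days = Aug 13, 2009.
The hiring committee meets: Aug 13, 2009 + 35 days = Sep 17, 2009.
Both prerequisites met — the onsite loop is held (Sep 15, 2009), the hiring committee meets (Sep 17, 2009); the later is Sep 17, 2009.
The offer is extended: Sep 17, 2009 + 9 days = Sep 26, 2009.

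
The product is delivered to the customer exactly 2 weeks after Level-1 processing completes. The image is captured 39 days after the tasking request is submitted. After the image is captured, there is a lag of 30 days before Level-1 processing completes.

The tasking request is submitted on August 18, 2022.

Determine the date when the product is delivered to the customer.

November 9, 2022

The tasking request is submitted: Aug 18, 2022.
The image is captured: Aug 18, 2022 + 39 days = Sep 26, 2022.
Level-1 processing completes: Sep 26, 2022 + 30 days = Oct 26, 2022.
The product is delivered to the customer: Oct 26, 2022 + 2 weeks = Nov 9, 2022.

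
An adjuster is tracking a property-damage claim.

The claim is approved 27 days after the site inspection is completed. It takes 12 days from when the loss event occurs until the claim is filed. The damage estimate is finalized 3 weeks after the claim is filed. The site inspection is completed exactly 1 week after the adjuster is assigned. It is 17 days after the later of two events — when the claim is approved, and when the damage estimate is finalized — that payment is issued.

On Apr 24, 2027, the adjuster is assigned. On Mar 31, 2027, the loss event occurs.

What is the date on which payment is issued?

The adjuster is assigned: Apr 24, 2027.
The site inspection is completed: Apr 24, 2027 + 1 week = May 1, 2027.
The claim is approved: May 1, 2027 + 27 days = May 28, 2027.
The loss event occurs: Mar 31, 2027.
The claim is filed: Mar 31, 2027 + 12 days = Apr 12, 2027.
The damage estimate is finalized: Apr 12, 2027 + 3 weeks = May 3, 2027.
Both prerequisites met — the claim is approved (May 28, 2027), the damage estimate is finalized (May 3, 2027); the later is May 28, 2027.
Payment is issued: May 28, 2027 + 17 days = Jun 14, 2027.

Jun 14, 2027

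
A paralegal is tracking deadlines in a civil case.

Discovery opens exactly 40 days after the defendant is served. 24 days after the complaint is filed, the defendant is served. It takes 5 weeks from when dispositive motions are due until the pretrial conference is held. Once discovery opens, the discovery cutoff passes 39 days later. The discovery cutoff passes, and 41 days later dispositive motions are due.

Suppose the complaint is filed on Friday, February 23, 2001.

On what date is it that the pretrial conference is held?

Tuesday, August 21, 2001

The complaint is filed: Feb 23, 2001.
The defendant is served: Feb 23, 2001 + 24 days = Mar 19, 2001.
Discovery opens: Mar 19, 2001 + 40 days = Apr 28, 2001.
The discovery cutoff passes: Apr 28, 2001 + 39 days = Jun 6, 2001.
Dispositive motions are due: Jun 6, 2001 + 41 days = Jul 17, 2001.
The pretrial conference is held: Jul 17, 2001 + 5 weeks = Aug 21, 2001.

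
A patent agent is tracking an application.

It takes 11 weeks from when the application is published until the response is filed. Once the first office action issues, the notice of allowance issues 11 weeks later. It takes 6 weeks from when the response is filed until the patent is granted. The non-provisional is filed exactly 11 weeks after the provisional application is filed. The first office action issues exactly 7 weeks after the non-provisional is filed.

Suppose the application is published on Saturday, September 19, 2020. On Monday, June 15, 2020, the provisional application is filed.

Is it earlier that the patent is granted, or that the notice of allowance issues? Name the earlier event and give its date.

The application is published: Sep 19, 2020.
The response is filed: Sep 19, 2020 + 11 weeks = Dec 5, 2020.
The patent is granted: Dec 5, 2020 + 6 weeks = Jan 16, 2021.
The provisional application is filed: Jun 15, 2020.
The non-provisional is filed: Jun 15, 2020 + 11 weeks = Aug 31, 2020.
The first office action issues: Aug 31, 2020 + 7 weeks = Oct 19, 2020.
The notice of allowance issues: Oct 19, 2020 + 11 weeks = Jan 4, 2021.
Comparing: the patent is granted on Jan 16, 2021 vs the notice of allowance issues on Jan 4, 2021. Earlier: the notice of allowance issues.

The notice of allowance issues — Monday, January 4, 2021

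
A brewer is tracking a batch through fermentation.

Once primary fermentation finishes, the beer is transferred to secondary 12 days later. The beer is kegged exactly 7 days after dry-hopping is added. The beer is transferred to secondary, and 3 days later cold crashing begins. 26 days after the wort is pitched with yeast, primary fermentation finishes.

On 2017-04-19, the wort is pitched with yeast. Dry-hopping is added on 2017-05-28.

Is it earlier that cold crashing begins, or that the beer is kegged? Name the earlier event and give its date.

The wort is pitched with yeast: Apr 19, 2017.
Primary fermentation finishes: Apr 19, 2017 + 26 days = May 15, 2017.
The beer is transferred to secondary: May 15, 2017 + 12 days = May 27, 2017.
Cold crashing begins: May 27, 2017 + 3 days = May 30, 2017.
Dry-hopping is added: May 28, 2017.
The beer is kegged: May 28, 2017 + 7 days = Jun 4, 2017.
Comparing: cold crashing begins on May 30, 2017 vs the beer is kegged on Jun 4, 2017. Earlier: cold crashing begins.

Cold crashing begins — 2017-05-30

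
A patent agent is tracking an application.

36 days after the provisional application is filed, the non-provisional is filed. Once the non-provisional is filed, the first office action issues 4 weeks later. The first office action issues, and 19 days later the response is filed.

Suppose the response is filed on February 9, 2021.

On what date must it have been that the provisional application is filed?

The response is filed: Feb 9, 2021.
The first office action issues: Feb 9, 2021 − 19 days = Jan 21, 2021.
The non-provisional is filed: Jan 21, 2021 − 4 weeks = Dec 24, 2020.
The provisional application is filed: Dec 24, 2020 − 36 days = Nov 18, 2020.

November 18, 2020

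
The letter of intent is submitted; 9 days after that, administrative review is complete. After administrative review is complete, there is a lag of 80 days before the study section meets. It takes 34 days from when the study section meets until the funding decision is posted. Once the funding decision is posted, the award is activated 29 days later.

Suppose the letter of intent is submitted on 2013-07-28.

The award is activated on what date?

The letter of intent is submitted: Jul 28, 2013.
Administrative review is complete: Jul 28, 2013 + 9 days = Aug 6, 2013.
The study section meets: Aug 6, 2013 + 80 days = Oct 25, 2013.
The funding decision is posted: Oct 25, 2013 + 34 days = Nov 28, 2013.
The award is activated: Nov 28, 2013 + 29 days = Dec 27, 2013.

2013-12-27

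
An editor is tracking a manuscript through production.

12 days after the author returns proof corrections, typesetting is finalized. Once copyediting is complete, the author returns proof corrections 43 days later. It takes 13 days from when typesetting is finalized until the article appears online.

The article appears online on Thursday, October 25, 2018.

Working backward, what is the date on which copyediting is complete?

The article appears online: Oct 25, 2018.
Typesetting is finalized: Oct 25, 2018 − 13 days = Oct 12, 2018.
The author returns proof corrections: Oct 12, 2018 − 12 days = Sep 30, 2018.
Copyediting is complete: Sep 30, 2018 − 43 days = Aug 18, 2018.

Saturday, August 18, 2018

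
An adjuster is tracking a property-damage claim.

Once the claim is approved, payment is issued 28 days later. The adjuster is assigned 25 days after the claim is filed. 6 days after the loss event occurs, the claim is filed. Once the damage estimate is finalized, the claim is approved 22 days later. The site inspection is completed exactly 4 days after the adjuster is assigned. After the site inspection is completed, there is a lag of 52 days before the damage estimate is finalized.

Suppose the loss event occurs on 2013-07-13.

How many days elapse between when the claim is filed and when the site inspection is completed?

Causal path: the claim is filed → the adjuster is assigned → the site inspection is completed.
Total delay along the path: 25 + 4 = 29 days.

29 days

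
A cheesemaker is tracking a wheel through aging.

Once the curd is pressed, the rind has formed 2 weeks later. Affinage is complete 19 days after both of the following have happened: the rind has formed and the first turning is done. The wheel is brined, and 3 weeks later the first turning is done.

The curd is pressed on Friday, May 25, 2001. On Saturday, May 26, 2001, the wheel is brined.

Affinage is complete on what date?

Thursday, July 5, 2001

The curd is pressed: May 25, 2001.
The rind has formed: May 25, 2001 + 2 weeks = Jun 8, 2001.
The wheel is brined: May 26, 2001.
The first turning is done: May 26, 2001 + 3 weeks = Jun 16, 2001.
Both prerequisites met — the rind has formed (Jun 8, 2001), the first turning is done (Jun 16, 2001); the later is Jun 16, 2001.
Affinage is complete: Jun 16, 2001 + 19 days = Jul 5, 2001.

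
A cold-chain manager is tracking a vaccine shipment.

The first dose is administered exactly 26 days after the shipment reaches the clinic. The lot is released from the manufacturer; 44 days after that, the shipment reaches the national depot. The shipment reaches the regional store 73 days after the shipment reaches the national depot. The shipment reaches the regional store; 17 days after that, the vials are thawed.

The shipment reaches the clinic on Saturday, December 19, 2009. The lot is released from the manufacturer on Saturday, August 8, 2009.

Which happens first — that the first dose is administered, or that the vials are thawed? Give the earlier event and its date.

The vials are thawed — Sunday, December 20, 2009

The shipment reaches the clinic: Dec 19, 2009.
The first dose is administered: Dec 19, 2009 + 26 days = Jan 14, 2010.
The lot is released from the manufacturer: Aug 8, 2009.
The shipment reaches the national depot: Aug 8, 2009 + 44 days = Sep 21, 2009.
The shipment reaches the regional store: Sep 21, 2009 + 73 days = Dec 3, 2009.
The vials are thawed: Dec 3, 2009 + 17 days = Dec 20, 2009.
Comparing: the first dose is administered on Jan 14, 2010 vs the vials are thawed on Dec 20, 2009. Earlier: the vials are thawed.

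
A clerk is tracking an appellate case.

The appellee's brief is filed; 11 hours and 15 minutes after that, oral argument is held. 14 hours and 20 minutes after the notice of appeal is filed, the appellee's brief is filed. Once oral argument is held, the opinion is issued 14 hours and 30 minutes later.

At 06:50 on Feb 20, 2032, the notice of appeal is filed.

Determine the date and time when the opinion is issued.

22:55 on Feb 21, 2032

The notice of appeal is filed: 06:50 Feb 20, 2032.
The appellee's brief is filed: 06:50 Feb 20, 2032 + 14h20m = 21:10 Feb 20, 2032.
Oral argument is held: 21:10 Feb 20, 2032 + 11h15m = 08:25 Feb 21, 2032.
The opinion is issued: 08:25 Feb 21, 2032 + 14h30m = 22:55 Feb 21, 2032.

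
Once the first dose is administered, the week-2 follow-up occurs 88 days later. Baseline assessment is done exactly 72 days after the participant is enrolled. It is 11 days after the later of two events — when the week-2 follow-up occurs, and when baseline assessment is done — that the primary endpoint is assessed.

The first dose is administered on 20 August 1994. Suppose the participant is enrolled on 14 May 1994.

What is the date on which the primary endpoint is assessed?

27 November 1994

The first dose is administered: Aug 20, 1994.
The week-2 follow-up occurs: Aug 20, 1994 + 88 days = Nov 16, 1994.
The participant is enrolled: May 14, 1994.
Baseline assessment is done: May 14, 1994 + 72 days = Jul 25, 1994.
Both prerequisites met — the week-2 follow-up occurs (Nov 16, 1994), baseline assessment is done (Jul 25, 1994); the later is Nov 16, 1994.
The primary endpoint is assessed: Nov 16, 1994 + 11 days = Nov 27, 1994.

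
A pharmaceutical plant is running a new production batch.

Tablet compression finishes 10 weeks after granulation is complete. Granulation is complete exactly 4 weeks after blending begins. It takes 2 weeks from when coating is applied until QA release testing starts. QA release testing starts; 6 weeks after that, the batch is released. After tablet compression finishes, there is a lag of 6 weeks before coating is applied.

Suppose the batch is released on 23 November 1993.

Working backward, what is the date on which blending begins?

The batch is released: Nov 23, 1993.
QA release testing starts: Nov 23, 1993 − 6 weeks = Oct 12, 1993.
Coating is applied: Oct 12, 1993 − 2 weeks = Sep 28, 1993.
Tablet compression finishes: Sep 28, 1993 − 6 weeks = Aug 17, 1993.
Granulation is complete: Aug 17, 1993 − 10 weeks = Jun 8, 1993.
Blending begins: Jun 8, 1993 − 4 weeks = May 11, 1993.

11 May 1993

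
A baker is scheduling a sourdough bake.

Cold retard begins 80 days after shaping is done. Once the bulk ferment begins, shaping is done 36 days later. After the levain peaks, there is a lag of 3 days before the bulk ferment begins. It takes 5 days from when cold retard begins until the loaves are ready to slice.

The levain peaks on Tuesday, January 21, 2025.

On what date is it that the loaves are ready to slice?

Sunday, May 25, 2025

The levain peaks: Jan 21, 2025.
The bulk ferment begins: Jan 21, 2025 + 3 days = Jan 24, 2025.
Shaping is done: Jan 24, 2025 + 36 days = Mar 1, 2025.
Cold retard begins: Mar 1, 2025 + 80 days = May 20, 2025.
The loaves are ready to slice: May 20, 2025 + 5 days = May 25, 2025.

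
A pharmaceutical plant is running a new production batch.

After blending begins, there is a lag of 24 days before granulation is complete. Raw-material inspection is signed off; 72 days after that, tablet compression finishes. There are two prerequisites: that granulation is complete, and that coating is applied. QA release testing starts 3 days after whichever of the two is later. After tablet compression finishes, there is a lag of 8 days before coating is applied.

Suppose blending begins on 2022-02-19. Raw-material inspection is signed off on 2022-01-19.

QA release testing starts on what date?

2022-04-12

Blending begins: Feb 19, 2022.
Granulation is complete: Feb 19, 2022 + 24 days = Mar 15, 2022.
Raw-material inspection is signed off: Jan 19, 2022.
Tablet compression finishes: Jan 19, 2022 + 72 days = Apr 1, 2022.
Coating is applied: Apr 1, 2022 + 8 days = Apr 9, 2022.
Both prerequisites met — granulation is complete (Mar 15, 2022), coating is applied (Apr 9, 2022); the later is Apr 9, 2022.
QA release testing starts: Apr 9, 2022 + 3 days = Apr 12, 2022.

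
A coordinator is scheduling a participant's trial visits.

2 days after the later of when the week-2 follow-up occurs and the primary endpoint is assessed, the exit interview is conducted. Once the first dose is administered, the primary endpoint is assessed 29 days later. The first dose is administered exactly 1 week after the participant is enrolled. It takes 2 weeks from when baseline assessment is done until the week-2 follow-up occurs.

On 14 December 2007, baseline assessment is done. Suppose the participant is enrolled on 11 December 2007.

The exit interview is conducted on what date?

18 January 2008

Baseline assessment is done: Dec 14, 2007.
The week-2 follow-up occurs: Dec 14, 2007 + 2 weeks = Dec 28, 2007.
The participant is enrolled: Dec 11, 2007.
The first dose is administered: Dec 11, 2007 + 1 week = Dec 18, 2007.
The primary endpoint is assessed: Dec 18, 2007 + 29 days = Jan 16, 2008.
Both prerequisites met — the week-2 follow-up occurs (Dec 28, 2007), the primary endpoint is assessed (Jan 16, 2008); the later is Jan 16, 2008.
The exit interview is conducted: Jan 16, 2008 + 2 days = Jan 18, 2008.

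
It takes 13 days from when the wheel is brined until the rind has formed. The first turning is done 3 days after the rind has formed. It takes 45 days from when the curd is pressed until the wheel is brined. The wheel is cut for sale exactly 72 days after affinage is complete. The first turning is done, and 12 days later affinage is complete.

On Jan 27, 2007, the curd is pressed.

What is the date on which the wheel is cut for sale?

Jun 21, 2007

The curd is pressed: Jan 27, 2007.
The wheel is brined: Jan 27, 2007 + 45 days = Mar 13, 2007.
The rind has formed: Mar 13, 2007 + 13 days = Mar 26, 2007.
The first turning is done: Mar 26, 2007 + 3 days = Mar 29, 2007.
Affinage is complete: Mar 29, 2007 + 12 days = Apr 10, 2007.
The wheel is cut for sale: Apr 10, 2007 + 72 days = Jun 21, 2007.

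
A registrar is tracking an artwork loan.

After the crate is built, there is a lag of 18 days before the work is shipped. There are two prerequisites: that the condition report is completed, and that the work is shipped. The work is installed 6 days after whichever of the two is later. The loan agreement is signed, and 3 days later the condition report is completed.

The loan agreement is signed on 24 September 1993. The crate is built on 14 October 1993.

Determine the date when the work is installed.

The loan agreement is signed: Sep 24, 1993.
The condition report is completed: Sep 24, 1993 + 3 days = Sep 27, 1993.
The crate is built: Oct 14, 1993.
The work is shipped: Oct 14, 1993 + 18 days = Nov 1, 1993.
Both prerequisites met — the condition report is completed (Sep 27, 1993), the work is shipped (Nov 1, 1993); the later is Nov 1, 1993.
The work is installed: Nov 1, 1993 + 6 days = Nov 7, 1993.

7 November 1993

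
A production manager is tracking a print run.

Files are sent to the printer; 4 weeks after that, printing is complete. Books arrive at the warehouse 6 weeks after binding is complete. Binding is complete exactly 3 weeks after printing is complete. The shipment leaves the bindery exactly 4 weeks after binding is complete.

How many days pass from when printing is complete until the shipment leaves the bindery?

Causal path: printing is complete → binding is complete → the shipment leaves the bindery.
Total delay along the path: 3 + 4 weeks = 7 weeks = 49 days.

49 days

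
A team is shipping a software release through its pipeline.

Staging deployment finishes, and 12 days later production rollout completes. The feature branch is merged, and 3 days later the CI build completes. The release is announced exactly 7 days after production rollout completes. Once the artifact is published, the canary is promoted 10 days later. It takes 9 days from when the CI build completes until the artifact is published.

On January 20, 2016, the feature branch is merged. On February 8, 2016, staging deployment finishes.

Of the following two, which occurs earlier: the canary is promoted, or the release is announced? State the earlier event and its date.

The feature branch is merged: Jan 20, 2016.
The CI build completes: Jan 20, 2016 + 3 days = Jan 23, 2016.
The artifact is published: Jan 23, 2016 + 9 days = Feb 1, 2016.
The canary is promoted: Feb 1, 2016 + 10 days = Feb 11, 2016.
Staging deployment finishes: Feb 8, 2016.
Production rollout completes: Feb 8, 2016 + 12 days = Feb 20, 2016.
The release is announced: Feb 20, 2016 + 7 days = Feb 27, 2016.
Comparing: the canary is promoted on Feb 11, 2016 vs the release is announced on Feb 27, 2016. Earlier: the canary is promoted.

The canary is promoted — February 11, 2016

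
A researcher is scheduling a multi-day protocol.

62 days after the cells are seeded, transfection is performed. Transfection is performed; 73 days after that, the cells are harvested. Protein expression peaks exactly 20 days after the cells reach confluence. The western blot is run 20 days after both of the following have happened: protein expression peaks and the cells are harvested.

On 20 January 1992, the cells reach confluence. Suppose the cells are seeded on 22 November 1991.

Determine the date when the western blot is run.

The cells reach confluence: Jan 20, 1992.
Protein expression peaks: Jan 20, 1992 + 20 days = Feb 9, 1992.
The cells are seeded: Nov 22, 1991.
Transfection is performed: Nov 22, 1991 + 62 days = Jan 23, 1992.
The cells are harvested: Jan 23, 1992 + 73 days = Apr 5, 1992.
Both prerequisites met — protein expression peaks (Feb 9, 1992), the cells are harvested (Apr 5, 1992); the later is Apr 5, 1992.
The western blot is run: Apr 5, 1992 + 20 days = Apr 25, 1992.

25 April 1992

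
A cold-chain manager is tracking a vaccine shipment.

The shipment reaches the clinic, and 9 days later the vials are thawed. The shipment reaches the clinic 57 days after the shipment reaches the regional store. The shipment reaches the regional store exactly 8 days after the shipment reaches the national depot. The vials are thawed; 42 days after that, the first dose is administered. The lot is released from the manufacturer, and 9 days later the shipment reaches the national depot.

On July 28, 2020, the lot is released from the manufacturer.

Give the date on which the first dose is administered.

The lot is released from the manufacturer: Jul 28, 2020.
The shipment reaches the national depot: Jul 28, 2020 + 9 days = Aug 6, 2020.
The shipment reaches the regional store: Aug 6, 2020 + 8 days = Aug 14, 2020.
The shipment reaches the clinic: Aug 14, 2020 + 57 days = Oct 10, 2020.
The vials are thawed: Oct 10, 2020 + 9 days = Oct 19, 2020.
The first dose is administered: Oct 19, 2020 + 42 days = Nov 30, 2020.

November 30, 2020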